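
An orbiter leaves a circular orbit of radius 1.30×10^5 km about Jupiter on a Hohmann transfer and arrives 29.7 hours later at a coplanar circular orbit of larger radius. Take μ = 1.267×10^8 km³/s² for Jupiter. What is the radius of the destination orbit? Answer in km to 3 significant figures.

r₂ = 9.25×10^5 km

Transfer time t = 29.7 hours = 1.0692×10^5 s, and t = π√(a_t³/μ).
So a_t = (μ t²/π²)^(1/3) = (1.267×10^8 × (1.0692×10^5)² / π²)^(1/3) = 5.2747×10^5 km.
Since a_t = (r₁ + r₂)/2, r₂ = 2a_t − r₁ = 2×5.2747×10^5 − 1.300×10^5 = 9.2494×10^5 km.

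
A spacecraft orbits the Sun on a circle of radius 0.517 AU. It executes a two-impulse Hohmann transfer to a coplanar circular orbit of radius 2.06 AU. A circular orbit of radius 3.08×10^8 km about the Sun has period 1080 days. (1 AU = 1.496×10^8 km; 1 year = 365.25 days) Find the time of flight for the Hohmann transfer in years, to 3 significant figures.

t = 0.732 years

From Kepler's third law T² = 4π²r³/μ at r = 3.08×10^8 km, T = 1080 days = 1080 × 86400 s = 9.3312×10^7 s: μ = 4π²r³/T² = 1.32476×10^11 km³/s².
In km: r₁ = 0.517 × 1.496×10^8 = 7.73432×10^7 km; r₂ = 2.06 × 1.496×10^8 = 3.08176×10^8 km.
Semi-major axis of the transfer orbit: a_t = (7.73432×10^7 + 3.08176×10^8)/2 = 1.927596×10^8 km.
Transfer time t = π√(a_t³/μ) = π√((1.927596×10^8)³ / 1.32476×10^11) = 2.310×10^7 s.
Converting: 2.310×10^7 s ÷ 3.15576×10^7 s/year (365.25 × 86400) = 0.732 years.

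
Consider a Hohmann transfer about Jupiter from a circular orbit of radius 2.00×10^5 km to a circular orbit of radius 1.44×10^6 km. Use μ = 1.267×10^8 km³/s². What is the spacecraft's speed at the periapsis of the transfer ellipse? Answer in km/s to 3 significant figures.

v = 33.4 km/s

Transfer-ellipse semi-major axis a_t = (r₁ + r₂)/2 = (2.000×10^5 + 1.440×10^6)/2 = 8.200×10^5 km.
The periapsis of the transfer ellipse is at r = 2.000×10^5 km.
Applying v² = μ(2/r − 1/a_t): v = 33.35 km/s.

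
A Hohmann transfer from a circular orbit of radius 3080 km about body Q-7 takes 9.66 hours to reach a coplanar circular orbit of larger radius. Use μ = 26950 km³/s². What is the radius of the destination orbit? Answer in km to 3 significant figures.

r₂ = 26700 km

Transfer time t = 9.66 hours = 34776 s, and t = π√(a_t³/μ).
So a_t = (μ t²/π²)^(1/3) = (26950 × (34776)² / π²)^(1/3) = 14892 km.
Since a_t = (r₁ + r₂)/2, r₂ = 2a_t − r₁ = 2×14892 − 3080 = 26704 km.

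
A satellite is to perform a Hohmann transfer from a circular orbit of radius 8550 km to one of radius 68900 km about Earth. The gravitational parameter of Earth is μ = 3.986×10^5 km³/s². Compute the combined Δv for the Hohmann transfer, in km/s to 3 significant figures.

Δv = 3.55 km/s

The Hohmann ellipse has a_t = (r₁ + r₂)/2 = 38725 km.
Circular speed at r₁: v₁ = √(μ/r₁) = √(3.986×10^5/8550) = 6.828 km/s.
On the transfer ellipse at r₁, vis-viva equation gives v_p = √[μ(2/r₁ − 1/a_t)] = 9.108 km/s.
First burn Δv₁ = |v_p − v₁| = 2.280 km/s.
At r₂, v₂ = √(μ/r₂) = 2.405 km/s.
Transfer-orbit speed at r₂: v_a = √[μ(2/r₂ − 1/a_t)] = 1.130 km/s.
Second burn Δv₂ = |v₂ − v_a| = 1.275 km/s.
Δv = Δv₁ + Δv₂ = 2.280 + 1.275 = 3.555 km/s.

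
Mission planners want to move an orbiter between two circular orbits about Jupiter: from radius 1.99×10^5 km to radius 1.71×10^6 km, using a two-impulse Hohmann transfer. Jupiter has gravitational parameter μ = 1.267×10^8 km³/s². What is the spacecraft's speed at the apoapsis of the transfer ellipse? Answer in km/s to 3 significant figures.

v = 3.93 km/s

Semi-major axis of the transfer orbit: a_t = (1.990×10^5 + 1.710×10^6)/2 = 9.545×10^5 km.
The apoapsis of the transfer ellipse is at r = 1.710×10^6 km.
Vis-viva: v = √[μ(2/r − 1/a_t)] = √[1.267×10^8 × (2/1.710×10^6 − 1/9.545×10^5)] = 3.930 km/s.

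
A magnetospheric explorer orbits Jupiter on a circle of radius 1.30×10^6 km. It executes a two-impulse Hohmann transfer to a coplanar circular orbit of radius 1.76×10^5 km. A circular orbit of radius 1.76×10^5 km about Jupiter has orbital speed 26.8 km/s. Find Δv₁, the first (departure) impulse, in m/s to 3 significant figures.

From the circular-orbit relation v² = μ/r at r = 1.76×10^5 km: μ = v²r = (26.8)² × 1.76×10^5 = 1.26410×10^8 km³/s².
Semi-major axis of the transfer orbit: a_t = (1.300×10^6 + 1.760×10^5)/2 = 7.380×10^5 km.
Circular speed at r = 1.300×10^6 km: v_c = √(μ/r) = 9.861 km/s.
Transfer-orbit speed at the same r (vis-viva, a = a_t): v_t = √[μ(2/r − 1/a_t)] = 4.816 km/s.
Δv₁ = |v_t − v_c| = |4.816 − 9.861| = 5.045 km/s.

Δv₁ = 5050 m/s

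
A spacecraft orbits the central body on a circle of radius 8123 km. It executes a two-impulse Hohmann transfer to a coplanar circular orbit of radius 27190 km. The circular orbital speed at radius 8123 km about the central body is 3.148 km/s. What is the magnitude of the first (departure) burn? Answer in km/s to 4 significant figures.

From the circular-orbit relation v² = μ/r at r = 8123 km: μ = v²r = (3.148)² × 8123 = 80498.2 km³/s².
Transfer-ellipse semi-major axis a_t = (r₁ + r₂)/2 = (8123 + 27190)/2 = 17656.5 km.
Circular speed at r = 8123 km: v_c = √(μ/r) = 3.1480 km/s.
Vis-viva on the transfer ellipse at r = 8123 km gives v_t = √[μ(2/r − 1/a_t)] = 3.9065 km/s.
Δv₁ = |v_t − v_c| = |3.9065 − 3.1480| = 0.7585 km/s.

Δv₁ = 0.7585 km/s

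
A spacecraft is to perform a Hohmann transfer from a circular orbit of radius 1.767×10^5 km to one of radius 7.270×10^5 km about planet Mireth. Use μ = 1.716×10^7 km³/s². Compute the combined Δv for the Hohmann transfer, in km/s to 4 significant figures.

Semi-major axis of the transfer orbit: a_t = (1.767×10^5 + 7.270×10^5)/2 = 4.5185×10^5 km.
Circular speed at r₁: v₁ = √(μ/r₁) = √(1.716×10^7/1.767×10^5) = 9.8546 km/s.
On the transfer ellipse at r₁, vis-viva equation gives v_p = √[μ(2/r₁ − 1/a_t)] = 12.500 km/s.
First burn Δv₁ = |v_p − v₁| = 2.6454 km/s.
Circular speed at r₂: v₂ = √(μ/r₂) = 4.8584 km/s.
Transfer-orbit speed at r₂: v_a = √[μ(2/r₂ − 1/a_t)] = 3.0382 km/s.
Second burn Δv₂ = |v₂ − v_a| = 1.8202 km/s.
Total Δv = Δv₁ + Δv₂ = 4.466 km/s.

Δv = 4.466 km/s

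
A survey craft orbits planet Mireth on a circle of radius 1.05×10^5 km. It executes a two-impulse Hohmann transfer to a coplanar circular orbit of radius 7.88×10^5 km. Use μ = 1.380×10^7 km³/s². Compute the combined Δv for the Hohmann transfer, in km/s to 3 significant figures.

Transfer-ellipse semi-major axis a_t = (r₁ + r₂)/2 = (1.050×10^5 + 7.880×10^5)/2 = 4.465×10^5 km.
At r₁ the circular-orbit speed is v₁ = √(μ/r₁) = 11.464 km/s.
Transfer-orbit speed at r₁ (vis-viva equation): v_p = √[μ(2/r₁ − 1/a_t)] = 15.230 km/s.
First burn Δv₁ = |v_p − v₁| = 3.766 km/s.
Circular speed at r₂: v₂ = √(μ/r₂) = 4.1848 km/s.
Transfer-orbit speed at r₂: v_a = √[μ(2/r₂ − 1/a_t)] = 2.0294 km/s.
Second burn Δv₂ = |v₂ − v_a| = 2.155 km/s.
Total Δv = Δv₁ + Δv₂ = 5.921 km/s.

Δv = 5.92 km/s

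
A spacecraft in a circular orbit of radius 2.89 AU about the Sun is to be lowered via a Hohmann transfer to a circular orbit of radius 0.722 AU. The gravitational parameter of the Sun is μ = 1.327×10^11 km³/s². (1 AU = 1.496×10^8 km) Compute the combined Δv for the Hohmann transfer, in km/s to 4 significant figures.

In km: r₁ = 2.89 × 1.496×10^8 = 4.32344×10^8 km; r₂ = 0.722 × 1.496×10^8 = 1.080112×10^8 km.
The Hohmann ellipse has a_t = (r₁ + r₂)/2 = 2.701776×10^8 km.
Circular speed at r₁: v₁ = √(μ/r₁) = √(1.327×10^11/4.32344×10^8) = 17.519 km/s.
Transfer-orbit speed at r₁ (v² = μ(2/r − 1/a)): v_a = √[μ(2/r₁ − 1/a_t)] = 11.077 km/s.
First burn Δv₁ = |v_a − v₁| = 6.442 km/s.
At r₂, v₂ = √(μ/r₂) = 35.0511 km/s.
Transfer-orbit speed at r₂: v_p = √[μ(2/r₂ − 1/a_t)] = 44.3395 km/s.
Second burn Δv₂ = |v₂ − v_p| = 9.288 km/s.
Total Δv = Δv₁ + Δv₂ = 15.73 km/s.

Δv = 15.73 km/s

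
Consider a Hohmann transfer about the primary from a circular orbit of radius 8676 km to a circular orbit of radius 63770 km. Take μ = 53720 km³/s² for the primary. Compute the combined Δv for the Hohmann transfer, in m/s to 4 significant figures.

Transfer-ellipse semi-major axis a_t = (r₁ + r₂)/2 = (8676 + 63770)/2 = 36223 km.
Circular speed at r₁: v₁ = √(μ/r₁) = √(53720/8676) = 2.4883 km/s.
Transfer-orbit speed at r₁ (v² = μ(2/r − 1/a)): v_p = √[μ(2/r₁ − 1/a_t)] = 3.3016 km/s.
First burn Δv₁ = |v_p − v₁| = 0.8133 km/s.
Circular speed at r₂: v₂ = √(μ/r₂) = 0.9178 km/s.
Transfer-orbit speed at r₂: v_a = √[μ(2/r₂ − 1/a_t)] = 0.4492 km/s.
Second burn Δv₂ = |v₂ − v_a| = 0.4686 km/s.
Δv = Δv₁ + Δv₂ = 0.8133 + 0.4686 = 1.282 km/s.

Δv = 1282 m/s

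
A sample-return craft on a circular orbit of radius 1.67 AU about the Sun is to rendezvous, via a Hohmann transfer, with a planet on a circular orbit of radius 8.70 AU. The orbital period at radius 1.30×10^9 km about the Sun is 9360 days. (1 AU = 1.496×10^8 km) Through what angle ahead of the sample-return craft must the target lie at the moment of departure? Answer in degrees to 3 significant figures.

φ = 97.2°

From Kepler's third law T² = 4π²r³/μ at r = 1.30×10^9 km, T = 9360 days = 9360 × 86400 s = 8.08704×10^8 s: μ = 4π²r³/T² = 1.32620×10^11 km³/s².
In km: r₁ = 1.67 × 1.496×10^8 = 2.49832×10^8 km; r₂ = 8.70 × 1.496×10^8 = 1.30152×10^9 km.
The Hohmann ellipse has a_t = (r₁ + r₂)/2 = 7.75676×10^8 km.
Transfer time t = π√(a_t³/μ) = 1.8637×10^8 s.
Target angular speed ω₂ = √(μ/r₂³) = 7.7558×10^-9 rad/s.
Angle swept by the target during transfer: ω₂·t = 1.4454 rad = 82.82°.
Arrival is 180° from departure on the ellipse, so φ = 180° − 82.82° = 97.2°.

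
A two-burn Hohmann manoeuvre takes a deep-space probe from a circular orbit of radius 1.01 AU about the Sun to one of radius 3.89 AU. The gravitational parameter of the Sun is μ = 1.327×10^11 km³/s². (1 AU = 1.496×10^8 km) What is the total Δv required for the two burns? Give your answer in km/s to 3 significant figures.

Δv = 13.1 km/s

In km: r₁ = 1.01 × 1.496×10^8 = 1.51096×10^8 km; r₂ = 3.89 × 1.496×10^8 = 5.81944×10^8 km.
Semi-major axis of the transfer orbit: a_t = (1.51096×10^8 + 5.81944×10^8)/2 = 3.6652×10^8 km.
At r₁ the circular-orbit speed is v₁ = √(μ/r₁) = 29.635 km/s.
Transfer-orbit speed at r₁ (v² = μ(2/r − 1/a)): v_p = √[μ(2/r₁ − 1/a_t)] = 37.342 km/s.
First burn Δv₁ = |v_p − v₁| = 7.707 km/s.
Circular speed at r₂: v₂ = √(μ/r₂) = 15.101 km/s.
Transfer-orbit speed at r₂: v_a = √[μ(2/r₂ − 1/a_t)] = 9.6956 km/s.
Second burn Δv₂ = |v₂ − v_a| = 5.405 km/s.
Δv = Δv₁ + Δv₂ = 7.707 + 5.405 = 13.11 km/s.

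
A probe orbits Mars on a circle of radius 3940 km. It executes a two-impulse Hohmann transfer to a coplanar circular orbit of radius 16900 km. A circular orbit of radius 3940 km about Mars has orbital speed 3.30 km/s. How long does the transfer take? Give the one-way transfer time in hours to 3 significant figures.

From the circular-orbit relation v² = μ/r at r = 3940 km: μ = v²r = (3.30)² × 3940 = 42906.6 km³/s².
The Hohmann ellipse has a_t = (r₁ + r₂)/2 = 10420 km.
Half the transfer-orbit period gives t = π√(a_t³/μ) = 16130 s.
Converting: 16130 s ÷ 3600 s/hour = 4.48 hours.

t = 4.48 hours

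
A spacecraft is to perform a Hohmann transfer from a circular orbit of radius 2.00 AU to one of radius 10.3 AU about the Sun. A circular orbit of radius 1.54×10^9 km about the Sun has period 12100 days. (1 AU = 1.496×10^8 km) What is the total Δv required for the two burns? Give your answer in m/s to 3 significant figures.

Δv = 10200 m/s

From Kepler's third law T² = 4π²r³/μ at r = 1.54×10^9 km, T = 12100 days = 12100 × 86400 s = 1.04544×10^9 s: μ = 4π²r³/T² = 1.31924×10^11 km³/s².
In km: r₁ = 2.00 × 1.496×10^8 = 2.992×10^8 km; r₂ = 10.3 × 1.496×10^8 = 1.54088×10^9 km.
The Hohmann ellipse has a_t = (r₁ + r₂)/2 = 9.2004×10^8 km.
Circular speed at r₁: v₁ = √(μ/r₁) = √(1.31924×10^11/2.992×10^8) = 20.9982 km/s.
Transfer-orbit speed at r₁ (vis-viva): v_p = √[μ(2/r₁ − 1/a_t)] = 27.1745 km/s.
First burn Δv₁ = |v_p − v₁| = 6.176 km/s.
At r₂, v₂ = √(μ/r₂) = 9.253 km/s.
Transfer-orbit speed at r₂: v_a = √[μ(2/r₂ − 1/a_t)] = 5.277 km/s.
Second burn Δv₂ = |v₂ − v_a| = 3.976 km/s.
Δv = Δv₁ + Δv₂ = 6.176 + 3.976 = 10.15 km/s.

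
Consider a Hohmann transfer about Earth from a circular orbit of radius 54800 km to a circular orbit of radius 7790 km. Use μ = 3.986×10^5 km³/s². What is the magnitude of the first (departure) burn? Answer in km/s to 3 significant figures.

Transfer-ellipse semi-major axis a_t = (r₁ + r₂)/2 = (54800 + 7790)/2 = 31295 km.
Circular speed at r = 54800 km: v_c = √(μ/r) = 2.697 km/s.
Transfer-orbit speed at the same r (vis-viva, a = a_t): v_t = √[μ(2/r − 1/a_t)] = 1.346 km/s.
Δv₁ = |v_t − v_c| = |1.346 − 2.697| = 1.351 km/s.

Δv₁ = 1.35 km/s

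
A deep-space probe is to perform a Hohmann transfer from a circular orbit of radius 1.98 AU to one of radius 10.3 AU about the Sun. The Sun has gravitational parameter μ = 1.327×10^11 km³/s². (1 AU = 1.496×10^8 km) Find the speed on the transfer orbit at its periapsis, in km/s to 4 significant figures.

In km: r₁ = 1.98 × 1.496×10^8 = 2.96208×10^8 km; r₂ = 10.3 × 1.496×10^8 = 1.54088×10^9 km.
The Hohmann ellipse has a_t = (r₁ + r₂)/2 = 9.18544×10^8 km.
The periapsis of the transfer ellipse is at r = 2.96208×10^8 km.
From the vis-viva equation, v = √[μ(2/r − 1/a_t)] = 27.41 km/s.

v = 27.41 km/s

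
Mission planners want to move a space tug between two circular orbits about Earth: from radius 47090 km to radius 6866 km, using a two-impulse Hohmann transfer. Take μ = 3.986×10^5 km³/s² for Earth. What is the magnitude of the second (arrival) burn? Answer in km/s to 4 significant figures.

The Hohmann ellipse has a_t = (r₁ + r₂)/2 = 26978 km.
Circular speed at r = 6866 km: v_c = √(μ/r) = 7.6193 km/s.
Transfer-orbit speed at the same r (vis-viva, a = a_t): v_t = √[μ(2/r − 1/a_t)] = 10.066 km/s.
Δv₂ = |v_t − v_c| = |10.066 − 7.6193| = 2.447 km/s.

Δv₂ = 2.447 km/s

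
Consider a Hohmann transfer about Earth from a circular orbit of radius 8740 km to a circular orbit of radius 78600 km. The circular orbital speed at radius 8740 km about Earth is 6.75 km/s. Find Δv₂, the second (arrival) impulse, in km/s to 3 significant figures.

From the circular-orbit relation v² = μ/r at r = 8740 km: μ = v²r = (6.75)² × 8740 = 3.98216×10^5 km³/s².
Transfer-ellipse semi-major axis a_t = (r₁ + r₂)/2 = (8740 + 78600)/2 = 43670 km.
Circular speed at r = 78600 km: v_c = √(μ/r) = 2.251 km/s.
Vis-viva on the transfer ellipse at r = 78600 km gives v_t = √[μ(2/r − 1/a_t)] = 1.007 km/s.
Δv₂ = |v_t − v_c| = |1.007 − 2.251| = 1.244 km/s.

Δv₂ = 1.24 km/s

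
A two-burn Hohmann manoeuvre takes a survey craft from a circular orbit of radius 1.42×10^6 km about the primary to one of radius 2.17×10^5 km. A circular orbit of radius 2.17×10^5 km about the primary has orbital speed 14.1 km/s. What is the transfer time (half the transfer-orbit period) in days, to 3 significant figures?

From the circular-orbit relation v² = μ/r at r = 2.17×10^5 km: μ = v²r = (14.1)² × 2.17×10^5 = 4.31418×10^7 km³/s².
Semi-major axis of the transfer orbit: a_t = (1.420×10^6 + 2.170×10^5)/2 = 8.185×10^5 km.
Transfer time t = π√(a_t³/μ) = π√((8.185×10^5)³ / 4.31418×10^7) = 3.542×10^5 s.
Converting: 3.542×10^5 s ÷ 86400 s/day = 4.10 days.

t = 4.10 days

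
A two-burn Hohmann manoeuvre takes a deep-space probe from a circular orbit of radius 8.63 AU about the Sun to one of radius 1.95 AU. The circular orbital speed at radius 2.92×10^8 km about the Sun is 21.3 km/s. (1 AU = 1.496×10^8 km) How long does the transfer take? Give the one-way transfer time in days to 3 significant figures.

From the circular-orbit relation v² = μ/r at r = 2.92×10^8 km: μ = v²r = (21.3)² × 2.92×10^8 = 1.32477×10^11 km³/s².
In km: r₁ = 8.63 × 1.496×10^8 = 1.291048×10^9 km; r₂ = 1.95 × 1.496×10^8 = 2.9172×10^8 km.
Transfer-ellipse semi-major axis a_t = (r₁ + r₂)/2 = (1.291048×10^9 + 2.9172×10^8)/2 = 7.91384×10^8 km.
Transfer time t = π√(a_t³/μ) = π√((7.91384×10^8)³ / 1.32477×10^11) = 1.922×10^8 s.
Converting: 1.922×10^8 s ÷ 86400 s/day = 2220 days.

t = 2220 days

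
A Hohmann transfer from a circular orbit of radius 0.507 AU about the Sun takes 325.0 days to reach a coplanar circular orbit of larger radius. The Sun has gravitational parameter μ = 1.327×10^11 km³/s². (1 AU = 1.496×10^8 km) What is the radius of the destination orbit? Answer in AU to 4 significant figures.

r₂ = 2.430 AU

In km: r₁ = 0.507 × 1.496×10^8 = 7.58472×10^7 km.
Transfer time t = 325.0 days = 2.808×10^7 s, and t = π√(a_t³/μ).
So a_t = (μ t²/π²)^(1/3) = (1.327×10^11 × (2.808×10^7)² / π²)^(1/3) = 2.1968×10^8 km.
Since a_t = (r₁ + r₂)/2, r₂ = 2a_t − r₁ = 2×2.1968×10^8 − 7.58472×10^7 = 3.635128×10^8 km.
In AU: r₂ = 3.635128×10^8 / 1.496×10^8 = 2.430 AU.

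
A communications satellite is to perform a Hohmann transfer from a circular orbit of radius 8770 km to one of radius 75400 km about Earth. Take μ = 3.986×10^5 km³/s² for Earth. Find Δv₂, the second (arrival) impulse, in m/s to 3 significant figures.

Semi-major axis of the transfer orbit: a_t = (8770 + 75400)/2 = 42085 km.
Circular speed at r = 75400 km: v_c = √(μ/r) = 2.2992 km/s.
Transfer-orbit speed at the same r (vis-viva, a = a_t): v_t = √[μ(2/r − 1/a_t)] = 1.0496 km/s.
Δv₂ = |v_t − v_c| = |1.0496 − 2.2992| = 1.250 km/s.

Δv₂ = 1250 m/s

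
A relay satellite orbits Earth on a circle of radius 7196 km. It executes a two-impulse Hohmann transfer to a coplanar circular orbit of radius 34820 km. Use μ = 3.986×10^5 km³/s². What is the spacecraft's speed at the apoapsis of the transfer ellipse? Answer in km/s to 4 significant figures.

The Hohmann ellipse has a_t = (r₁ + r₂)/2 = 21008 km.
At apoapsis, r = 34820 km.
Applying v² = μ(2/r − 1/a_t): v = 1.980 km/s.

v = 1.980 km/s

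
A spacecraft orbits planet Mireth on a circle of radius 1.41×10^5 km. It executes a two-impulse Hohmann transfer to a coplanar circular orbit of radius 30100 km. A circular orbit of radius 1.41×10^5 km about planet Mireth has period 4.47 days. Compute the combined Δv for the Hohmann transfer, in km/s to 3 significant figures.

Δv = 2.34 km/s

From Kepler's third law T² = 4π²r³/μ at r = 1.41×10^5 km, T = 4.47 days = 4.47 × 86400 s = 3.86208×10^5 s: μ = 4π²r³/T² = 7.41950×10^5 km³/s².
Semi-major axis of the transfer orbit: a_t = (1.410×10^5 + 30100)/2 = 85550 km.
At r₁ the circular-orbit speed is v₁ = √(μ/r₁) = 2.29392 km/s.
Transfer-orbit speed at r₁ (v² = μ(2/r − 1/a)): v_a = √[μ(2/r₁ − 1/a_t)] = 1.36066 km/s.
First burn Δv₁ = |v_a − v₁| = 0.9333 km/s.
Circular speed at r₂: v₂ = √(μ/r₂) = 4.965 km/s.
Transfer-orbit speed at r₂: v_p = √[μ(2/r₂ − 1/a_t)] = 6.374 km/s.
Second burn Δv₂ = |v₂ − v_p| = 1.409 km/s.
Δv = Δv₁ + Δv₂ = 0.9333 + 1.409 = 2.342 km/s.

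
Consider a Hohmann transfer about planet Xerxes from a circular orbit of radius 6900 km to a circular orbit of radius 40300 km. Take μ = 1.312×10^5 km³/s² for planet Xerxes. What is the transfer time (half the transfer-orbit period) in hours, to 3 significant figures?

t = 8.73 hours

The Hohmann ellipse has a_t = (r₁ + r₂)/2 = 23600 km.
Transfer time t = π√(a_t³/μ) = π√((23600)³ / 1.312×10^5) = 31440 s.
Converting: 31440 s ÷ 3600 s/hour = 8.73 hours.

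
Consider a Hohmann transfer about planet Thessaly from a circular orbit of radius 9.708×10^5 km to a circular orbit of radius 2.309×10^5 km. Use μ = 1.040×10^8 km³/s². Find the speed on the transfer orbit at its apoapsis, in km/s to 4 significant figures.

The Hohmann ellipse has a_t = (r₁ + r₂)/2 = 6.0085×10^5 km.
At apoapsis, r = 9.708×10^5 km.
From the vis-viva equation, v = √[μ(2/r − 1/a_t)] = 6.416 km/s.

v = 6.416 km/s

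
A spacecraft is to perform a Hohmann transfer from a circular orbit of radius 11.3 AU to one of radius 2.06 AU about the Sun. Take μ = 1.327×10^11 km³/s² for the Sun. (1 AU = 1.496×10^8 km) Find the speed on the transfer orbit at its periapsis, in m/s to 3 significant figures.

In km: r₁ = 11.3 × 1.496×10^8 = 1.69048×10^9 km; r₂ = 2.06 × 1.496×10^8 = 3.08176×10^8 km.
Semi-major axis of the transfer orbit: a_t = (1.69048×10^9 + 3.08176×10^8)/2 = 9.99328×10^8 km.
At periapsis, r = 3.08176×10^8 km.
Applying v² = μ(2/r − 1/a_t): v = 26.99 km/s.

v = 27000 m/s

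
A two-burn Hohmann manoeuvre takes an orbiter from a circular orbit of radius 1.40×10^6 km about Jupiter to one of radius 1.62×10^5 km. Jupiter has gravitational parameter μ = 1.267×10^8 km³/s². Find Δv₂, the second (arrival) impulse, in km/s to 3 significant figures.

Semi-major axis of the transfer orbit: a_t = (1.400×10^6 + 1.620×10^5)/2 = 7.810×10^5 km.
Circular speed at r = 1.620×10^5 km: v_c = √(μ/r) = 27.966 km/s.
Transfer-orbit speed at the same r (vis-viva, a = a_t): v_t = √[μ(2/r − 1/a_t)] = 37.443 km/s.
Δv₂ = |v_t − v_c| = |37.443 − 27.966| = 9.477 km/s.

Δv₂ = 9.48 km/s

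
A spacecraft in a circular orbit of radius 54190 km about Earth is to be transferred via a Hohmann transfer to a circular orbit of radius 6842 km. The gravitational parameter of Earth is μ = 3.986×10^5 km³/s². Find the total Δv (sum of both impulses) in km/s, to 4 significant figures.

Δv = 3.966 km/s

Semi-major axis of the transfer orbit: a_t = (54190 + 6842)/2 = 30516 km.
At r₁ the circular-orbit speed is v₁ = √(μ/r₁) = 2.7121 km/s.
Transfer-orbit speed at r₁ (vis-viva equation): v_a = √[μ(2/r₁ − 1/a_t)] = 1.2842 km/s.
First burn Δv₁ = |v_a − v₁| = 1.4279 km/s.
At r₂, v₂ = √(μ/r₂) = 7.63268 km/s.
Transfer-orbit speed at r₂: v_p = √[μ(2/r₂ − 1/a_t)] = 10.1712 km/s.
Second burn Δv₂ = |v₂ − v_p| = 2.5385 km/s.
Δv = Δv₁ + Δv₂ = 1.4279 + 2.5385 = 3.966 km/s.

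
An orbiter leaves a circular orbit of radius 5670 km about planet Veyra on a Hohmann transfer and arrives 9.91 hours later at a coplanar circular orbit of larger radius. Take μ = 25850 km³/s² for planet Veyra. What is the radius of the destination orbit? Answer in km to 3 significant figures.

Transfer time t = 9.91 hours = 35676 s, and t = π√(a_t³/μ).
So a_t = (μ t²/π²)^(1/3) = (25850 × (35676)² / π²)^(1/3) = 14938 km.
Since a_t = (r₁ + r₂)/2, r₂ = 2a_t − r₁ = 2×14938 − 5670 = 24206 km.

r₂ = 24200 km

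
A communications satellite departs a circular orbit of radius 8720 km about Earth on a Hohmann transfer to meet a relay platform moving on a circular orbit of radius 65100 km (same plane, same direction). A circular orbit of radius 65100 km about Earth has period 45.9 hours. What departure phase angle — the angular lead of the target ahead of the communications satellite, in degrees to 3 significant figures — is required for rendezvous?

φ = 103°

From Kepler's third law T² = 4π²r³/μ at r = 65100 km, T = 45.9 hours = 45.9 × 3600 s = 1.6524×10^5 s: μ = 4π²r³/T² = 3.98908×10^5 km³/s².
Semi-major axis of the transfer orbit: a_t = (8720 + 65100)/2 = 36910 km.
The half-period of the transfer ellipse is t = π√(a_t³/μ) = 35272 s.
The target's mean motion on its circular orbit is ω₂ = √(μ/r₂³) = 3.8025×10^-5 rad/s.
Angle swept by the target during transfer: ω₂·t = 1.3412 rad = 76.85°.
The communications satellite traverses 180° on the transfer ellipse, so the target must lead by 180° − 76.85° = 103°.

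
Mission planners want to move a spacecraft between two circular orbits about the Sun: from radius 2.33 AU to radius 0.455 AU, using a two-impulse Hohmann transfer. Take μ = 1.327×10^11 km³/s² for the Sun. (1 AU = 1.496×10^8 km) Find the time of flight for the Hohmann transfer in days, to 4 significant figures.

t = 300.1 days

In km: r₁ = 2.33 × 1.496×10^8 = 3.48568×10^8 km; r₂ = 0.455 × 1.496×10^8 = 6.8068×10^7 km.
Semi-major axis of the transfer orbit: a_t = (3.48568×10^8 + 6.8068×10^7)/2 = 2.08318×10^8 km.
Transfer time t = π√(a_t³/μ) = π√((2.08318×10^8)³ / 1.327×10^11) = 2.593×10^7 s.
Converting: 2.593×10^7 s ÷ 86400 s/day = 300.1 days.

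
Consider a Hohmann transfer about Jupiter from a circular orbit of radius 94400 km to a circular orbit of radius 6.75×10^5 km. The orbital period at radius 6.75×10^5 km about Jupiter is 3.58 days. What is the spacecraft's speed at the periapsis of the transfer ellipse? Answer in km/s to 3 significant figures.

v = 48.6 km/s

From Kepler's third law T² = 4π²r³/μ at r = 6.75×10^5 km, T = 3.58 days = 3.58 × 86400 s = 3.09312×10^5 s: μ = 4π²r³/T² = 1.26905×10^8 km³/s².
Transfer-ellipse semi-major axis a_t = (r₁ + r₂)/2 = (94400 + 6.750×10^5)/2 = 3.847×10^5 km.
At periapsis, r = 94400 km.
Vis-viva: v = √[μ(2/r − 1/a_t)] = √[1.26905×10^8 × (2/94400 − 1/3.847×10^5)] = 48.57 km/s.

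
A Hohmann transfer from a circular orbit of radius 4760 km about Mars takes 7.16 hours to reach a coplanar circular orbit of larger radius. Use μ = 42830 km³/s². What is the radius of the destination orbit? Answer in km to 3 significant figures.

Transfer time t = 7.16 hours = 25776 s, and t = π√(a_t³/μ).
So a_t = (μ t²/π²)^(1/3) = (42830 × (25776)² / π²)^(1/3) = 14233 km.
Since a_t = (r₁ + r₂)/2, r₂ = 2a_t − r₁ = 2×14233 − 4760 = 23706 km.

r₂ = 23700 km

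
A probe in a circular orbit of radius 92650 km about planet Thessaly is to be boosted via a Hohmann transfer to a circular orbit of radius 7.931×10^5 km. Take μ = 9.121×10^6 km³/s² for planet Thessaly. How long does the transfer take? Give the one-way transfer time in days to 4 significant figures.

Semi-major axis of the transfer orbit: a_t = (92650 + 7.931×10^5)/2 = 4.42875×10^5 km.
Half the transfer-orbit period gives t = π√(a_t³/μ) = 3.0658×10^5 s.
Converting: 3.0658×10^5 s ÷ 86400 s/day = 3.548 days.

t = 3.548 days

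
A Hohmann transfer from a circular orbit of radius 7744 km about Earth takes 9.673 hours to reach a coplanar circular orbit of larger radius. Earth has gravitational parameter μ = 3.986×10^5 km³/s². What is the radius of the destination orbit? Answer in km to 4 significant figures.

r₂ = 65430 km

Transfer time t = 9.673 hours = 34822.8 s, and t = π√(a_t³/μ).
So a_t = (μ t²/π²)^(1/3) = (3.986×10^5 × (34822.8)² / π²)^(1/3) = 36587 km.
Since a_t = (r₁ + r₂)/2, r₂ = 2a_t − r₁ = 2×36587 − 7744 = 65430 km.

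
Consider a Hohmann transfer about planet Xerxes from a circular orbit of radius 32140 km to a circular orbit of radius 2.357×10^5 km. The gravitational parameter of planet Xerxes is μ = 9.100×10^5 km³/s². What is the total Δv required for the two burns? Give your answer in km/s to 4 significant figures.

Δv = 2.740 km/s

Semi-major axis of the transfer orbit: a_t = (32140 + 2.357×10^5)/2 = 1.3392×10^5 km.
Circular speed at r₁: v₁ = √(μ/r₁) = √(9.100×10^5/32140) = 5.321 km/s.
Transfer-orbit speed at r₁ (v² = μ(2/r − 1/a)): v_p = √[μ(2/r₁ − 1/a_t)] = 7.059 km/s.
First burn Δv₁ = |v_p − v₁| = 1.738 km/s.
At r₂, v₂ = √(μ/r₂) = 1.965 km/s.
Transfer-orbit speed at r₂: v_a = √[μ(2/r₂ − 1/a_t)] = 0.9626 km/s.
Second burn Δv₂ = |v₂ − v_a| = 1.002 km/s.
Total Δv = Δv₁ + Δv₂ = 2.740 km/s.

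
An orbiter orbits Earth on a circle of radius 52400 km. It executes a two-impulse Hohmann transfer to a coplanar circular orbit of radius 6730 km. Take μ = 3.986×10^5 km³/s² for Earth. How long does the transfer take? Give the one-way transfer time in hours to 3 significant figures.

t = 7.03 hours

Transfer-ellipse semi-major axis a_t = (r₁ + r₂)/2 = (52400 + 6730)/2 = 29565 km.
Half the transfer-orbit period gives t = π√(a_t³/μ) = 25300 s.
Converting: 25300 s ÷ 3600 s/hour = 7.03 hours.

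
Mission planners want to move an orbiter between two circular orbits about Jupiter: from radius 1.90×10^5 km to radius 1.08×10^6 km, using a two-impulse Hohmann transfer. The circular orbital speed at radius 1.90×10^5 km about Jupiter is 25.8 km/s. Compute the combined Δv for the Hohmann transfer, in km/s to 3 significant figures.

Δv = 12.7 km/s

From the circular-orbit relation v² = μ/r at r = 1.90×10^5 km: μ = v²r = (25.8)² × 1.90×10^5 = 1.26472×10^8 km³/s².
Transfer-ellipse semi-major axis a_t = (r₁ + r₂)/2 = (1.900×10^5 + 1.080×10^6)/2 = 6.350×10^5 km.
Circular speed at r₁: v₁ = √(μ/r₁) = √(1.26472×10^8/1.900×10^5) = 25.800 km/s.
Transfer-orbit speed at r₁ (vis-viva): v_p = √[μ(2/r₁ − 1/a_t)] = 33.647 km/s.
First burn Δv₁ = |v_p − v₁| = 7.847 km/s.
Circular speed at r₂: v₂ = √(μ/r₂) = 10.821 km/s.
Transfer-orbit speed at r₂: v_a = √[μ(2/r₂ − 1/a_t)] = 5.9194 km/s.
Second burn Δv₂ = |v₂ − v_a| = 4.902 km/s.
Δv = Δv₁ + Δv₂ = 7.847 + 4.902 = 12.75 km/s.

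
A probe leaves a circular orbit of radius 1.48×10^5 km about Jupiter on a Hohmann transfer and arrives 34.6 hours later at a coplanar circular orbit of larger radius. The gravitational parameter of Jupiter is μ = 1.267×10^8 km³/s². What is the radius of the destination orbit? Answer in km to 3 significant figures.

r₂ = 1.02×10^6 km

Transfer time t = 34.6 hours = 1.2456×10^5 s, and t = π√(a_t³/μ).
So a_t = (μ t²/π²)^(1/3) = (1.267×10^8 × (1.2456×10^5)² / π²)^(1/3) = 5.8400×10^5 km.
Since a_t = (r₁ + r₂)/2, r₂ = 2a_t − r₁ = 2×5.8400×10^5 − 1.480×10^5 = 1.020×10^6 km.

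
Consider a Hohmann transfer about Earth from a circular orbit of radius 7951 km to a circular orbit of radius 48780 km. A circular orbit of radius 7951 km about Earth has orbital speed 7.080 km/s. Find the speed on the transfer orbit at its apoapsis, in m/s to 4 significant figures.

v = 1513 m/s

From the circular-orbit relation v² = μ/r at r = 7951 km: μ = v²r = (7.080)² × 7951 = 3.98555×10^5 km³/s².
The Hohmann ellipse has a_t = (r₁ + r₂)/2 = 28365.5 km.
The apoapsis of the transfer ellipse is at r = 48780 km.
From the vis-viva equation, v = √[μ(2/r − 1/a_t)] = 1.513 km/s.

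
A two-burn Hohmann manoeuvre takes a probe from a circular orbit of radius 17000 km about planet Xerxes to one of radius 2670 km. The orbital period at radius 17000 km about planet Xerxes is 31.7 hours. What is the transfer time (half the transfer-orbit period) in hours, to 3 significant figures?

From Kepler's third law T² = 4π²r³/μ at r = 17000 km, T = 31.7 hours = 31.7 × 3600 s = 1.1412×10^5 s: μ = 4π²r³/T² = 14893.0 km³/s².
Transfer-ellipse semi-major axis a_t = (r₁ + r₂)/2 = (17000 + 2670)/2 = 9835 km.
Transfer time t = π√(a_t³/μ) = π√((9835)³ / 14893.0) = 25108 s.
Converting: 25108 s ÷ 3600 s/hour = 6.97 hours.

t = 6.97 hours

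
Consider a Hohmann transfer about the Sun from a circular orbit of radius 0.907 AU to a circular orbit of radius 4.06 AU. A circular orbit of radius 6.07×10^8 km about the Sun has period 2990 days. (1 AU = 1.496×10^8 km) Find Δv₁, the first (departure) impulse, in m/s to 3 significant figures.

Δv₁ = 8700 m/s

From Kepler's third law T² = 4π²r³/μ at r = 6.07×10^8 km, T = 2990 days = 2990 × 86400 s = 2.58336×10^8 s: μ = 4π²r³/T² = 1.32299×10^11 km³/s².
In km: r₁ = 0.907 × 1.496×10^8 = 1.356872×10^8 km; r₂ = 4.06 × 1.496×10^8 = 6.07376×10^8 km.
Transfer-ellipse semi-major axis a_t = (r₁ + r₂)/2 = (1.356872×10^8 + 6.07376×10^8)/2 = 3.715316×10^8 km.
Circular speed at r = 1.356872×10^8 km: v_c = √(μ/r) = 31.225 km/s.
Transfer-orbit speed at the same r (vis-viva, a = a_t): v_t = √[μ(2/r − 1/a_t)] = 39.924 km/s.
Δv₁ = |v_t − v_c| = |39.924 − 31.225| = 8.699 km/s.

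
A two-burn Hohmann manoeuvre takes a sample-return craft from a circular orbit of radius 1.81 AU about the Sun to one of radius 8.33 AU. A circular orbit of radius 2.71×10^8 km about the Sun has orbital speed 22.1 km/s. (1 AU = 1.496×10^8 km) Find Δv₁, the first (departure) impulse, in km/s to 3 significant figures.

Δv₁ = 6.23 km/s

From the circular-orbit relation v² = μ/r at r = 2.71×10^8 km: μ = v²r = (22.1)² × 2.71×10^8 = 1.32359×10^11 km³/s².
In km: r₁ = 1.81 × 1.496×10^8 = 2.70776×10^8 km; r₂ = 8.33 × 1.496×10^8 = 1.246168×10^9 km.
The Hohmann ellipse has a_t = (r₁ + r₂)/2 = 7.58472×10^8 km.
Circular speed at r = 2.70776×10^8 km: v_c = √(μ/r) = 22.11 km/s.
Vis-viva on the transfer ellipse at r = 2.70776×10^8 km gives v_t = √[μ(2/r − 1/a_t)] = 28.34 km/s.
Δv₁ = |v_t − v_c| = |28.34 − 22.11| = 6.230 km/s.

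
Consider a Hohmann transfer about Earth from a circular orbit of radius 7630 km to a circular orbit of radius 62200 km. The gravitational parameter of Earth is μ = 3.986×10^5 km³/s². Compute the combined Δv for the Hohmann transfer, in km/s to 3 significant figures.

Δv = 3.77 km/s

The Hohmann ellipse has a_t = (r₁ + r₂)/2 = 34915 km.
Circular speed at r₁: v₁ = √(μ/r₁) = √(3.986×10^5/7630) = 7.228 km/s.
On the transfer ellipse at r₁, v² = μ(2/r − 1/a) gives v_p = √[μ(2/r₁ − 1/a_t)] = 9.647 km/s.
First burn Δv₁ = |v_p − v₁| = 2.419 km/s.
At r₂, v₂ = √(μ/r₂) = 2.531 km/s.
Transfer-orbit speed at r₂: v_a = √[μ(2/r₂ − 1/a_t)] = 1.183 km/s.
Second burn Δv₂ = |v₂ − v_a| = 1.348 km/s.
Δv = Δv₁ + Δv₂ = 2.419 + 1.348 = 3.767 km/s.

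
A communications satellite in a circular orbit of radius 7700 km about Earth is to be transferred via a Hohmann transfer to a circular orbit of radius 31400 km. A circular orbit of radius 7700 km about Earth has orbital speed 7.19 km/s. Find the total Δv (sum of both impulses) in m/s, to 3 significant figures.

From the circular-orbit relation v² = μ/r at r = 7700 km: μ = v²r = (7.19)² × 7700 = 3.98060×10^5 km³/s².
The Hohmann ellipse has a_t = (r₁ + r₂)/2 = 19550 km.
Circular speed at r₁: v₁ = √(μ/r₁) = √(3.98060×10^5/7700) = 7.190 km/s.
On the transfer ellipse at r₁, vis-viva equation gives v_p = √[μ(2/r₁ − 1/a_t)] = 9.112 km/s.
First burn Δv₁ = |v_p − v₁| = 1.922 km/s.
Circular speed at r₂: v₂ = √(μ/r₂) = 3.5605 km/s.
Transfer-orbit speed at r₂: v_a = √[μ(2/r₂ − 1/a_t)] = 2.2345 km/s.
Second burn Δv₂ = |v₂ − v_a| = 1.326 km/s.
Total Δv = Δv₁ + Δv₂ = 3.248 km/s.

Δv = 3250 m/s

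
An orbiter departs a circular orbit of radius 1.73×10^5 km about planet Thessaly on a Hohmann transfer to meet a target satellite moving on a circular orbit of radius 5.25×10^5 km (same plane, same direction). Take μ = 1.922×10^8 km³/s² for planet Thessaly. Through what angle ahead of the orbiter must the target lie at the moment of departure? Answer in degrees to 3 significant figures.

φ = 82.4°

Semi-major axis of the transfer orbit: a_t = (1.730×10^5 + 5.250×10^5)/2 = 3.490×10^5 km.
The half-period of the transfer ellipse is t = π√(a_t³/μ) = 46721 s.
Target angular speed ω₂ = √(μ/r₂³) = 3.6445×10^-5 rad/s.
Angle swept by the target during transfer: ω₂·t = 1.7027 rad = 97.56°.
Arrival is 180° from departure on the ellipse, so φ = 180° − 97.56° = 82.4°.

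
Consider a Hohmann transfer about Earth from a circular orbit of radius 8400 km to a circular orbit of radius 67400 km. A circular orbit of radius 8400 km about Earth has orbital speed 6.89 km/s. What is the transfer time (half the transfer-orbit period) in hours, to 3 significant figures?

From the circular-orbit relation v² = μ/r at r = 8400 km: μ = v²r = (6.89)² × 8400 = 3.98766×10^5 km³/s².
The Hohmann ellipse has a_t = (r₁ + r₂)/2 = 37900 km.
Transfer time t = π√(a_t³/μ) = π√((37900)³ / 3.98766×10^5) = 36710 s.
Converting: 36710 s ÷ 3600 s/hour = 10.2 hours.

t = 10.2 hours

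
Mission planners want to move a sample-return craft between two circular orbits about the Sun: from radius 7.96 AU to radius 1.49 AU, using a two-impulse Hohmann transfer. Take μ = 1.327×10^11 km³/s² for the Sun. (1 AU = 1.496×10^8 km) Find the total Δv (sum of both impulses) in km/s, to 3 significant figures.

In km: r₁ = 7.96 × 1.496×10^8 = 1.190816×10^9 km; r₂ = 1.49 × 1.496×10^8 = 2.22904×10^8 km.
Semi-major axis of the transfer orbit: a_t = (1.190816×10^9 + 2.22904×10^8)/2 = 7.0686×10^8 km.
At r₁ the circular-orbit speed is v₁ = √(μ/r₁) = 10.556 km/s.
Transfer-orbit speed at r₁ (vis-viva): v_a = √[μ(2/r₁ − 1/a_t)] = 5.9280 km/s.
First burn Δv₁ = |v_a − v₁| = 4.628 km/s.
Circular speed at r₂: v₂ = √(μ/r₂) = 24.40 km/s.
Transfer-orbit speed at r₂: v_p = √[μ(2/r₂ − 1/a_t)] = 31.67 km/s.
Second burn Δv₂ = |v₂ − v_p| = 7.270 km/s.
Δv = Δv₁ + Δv₂ = 4.628 + 7.270 = 11.90 km/s.

Δv = 11.9 km/s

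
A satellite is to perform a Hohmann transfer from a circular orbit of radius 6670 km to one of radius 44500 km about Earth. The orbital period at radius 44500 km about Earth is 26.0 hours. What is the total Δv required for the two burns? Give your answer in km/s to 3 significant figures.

From Kepler's third law T² = 4π²r³/μ at r = 44500 km, T = 26.0 hours = 26.0 × 3600 s = 93600 s: μ = 4π²r³/T² = 3.97089×10^5 km³/s².
Semi-major axis of the transfer orbit: a_t = (6670 + 44500)/2 = 25585 km.
At r₁ the circular-orbit speed is v₁ = √(μ/r₁) = 7.7158 km/s.
Transfer-orbit speed at r₁ (v² = μ(2/r − 1/a)): v_p = √[μ(2/r₁ − 1/a_t)] = 10.176 km/s.
First burn Δv₁ = |v_p − v₁| = 2.460 km/s.
At r₂, v₂ = √(μ/r₂) = 2.987 km/s.
Transfer-orbit speed at r₂: v_a = √[μ(2/r₂ − 1/a_t)] = 1.525 km/s.
Second burn Δv₂ = |v₂ − v_a| = 1.462 km/s.
Δv = Δv₁ + Δv₂ = 2.460 + 1.462 = 3.922 km/s.

Δv = 3.92 km/s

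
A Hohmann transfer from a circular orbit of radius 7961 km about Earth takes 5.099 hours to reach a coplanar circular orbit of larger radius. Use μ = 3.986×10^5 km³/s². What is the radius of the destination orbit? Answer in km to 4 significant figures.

Transfer time t = 5.099 hours = 18356.4 s, and t = π√(a_t³/μ).
So a_t = (μ t²/π²)^(1/3) = (3.986×10^5 × (18356.4)² / π²)^(1/3) = 23875 km.
Since a_t = (r₁ + r₂)/2, r₂ = 2a_t − r₁ = 2×23875 − 7961 = 39789 km.

r₂ = 39790 km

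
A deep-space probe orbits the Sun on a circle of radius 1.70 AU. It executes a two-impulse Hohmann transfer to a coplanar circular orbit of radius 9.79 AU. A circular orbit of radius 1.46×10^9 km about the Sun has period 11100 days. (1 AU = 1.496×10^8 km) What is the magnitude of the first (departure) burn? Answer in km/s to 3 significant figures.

Δv₁ = 7.00 km/s

From Kepler's third law T² = 4π²r³/μ at r = 1.46×10^9 km, T = 11100 days = 11100 × 86400 s = 9.5904×10^8 s: μ = 4π²r³/T² = 1.33581×10^11 km³/s².
In km: r₁ = 1.70 × 1.496×10^8 = 2.5432×10^8 km; r₂ = 9.79 × 1.496×10^8 = 1.464584×10^9 km.
Semi-major axis of the transfer orbit: a_t = (2.5432×10^8 + 1.464584×10^9)/2 = 8.59452×10^8 km.
On the circular orbit at r = 2.5432×10^8 km, v_c = √(μ/r) = 22.9183 km/s.
Transfer-orbit speed at the same r (vis-viva, a = a_t): v_t = √[μ(2/r − 1/a_t)] = 29.9177 km/s.
Δv₁ = |v_t − v_c| = |29.9177 − 22.9183| = 6.999 km/s.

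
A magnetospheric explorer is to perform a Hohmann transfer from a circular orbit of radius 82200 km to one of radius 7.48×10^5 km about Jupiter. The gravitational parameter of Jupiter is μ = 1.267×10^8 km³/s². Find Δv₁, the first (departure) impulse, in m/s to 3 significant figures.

Transfer-ellipse semi-major axis a_t = (r₁ + r₂)/2 = (82200 + 7.480×10^5)/2 = 4.151×10^5 km.
Circular speed at r = 82200 km: v_c = √(μ/r) = 39.26 km/s.
Vis-viva on the transfer ellipse at r = 82200 km gives v_t = √[μ(2/r − 1/a_t)] = 52.70 km/s.
Δv₁ = |v_t − v_c| = |52.70 − 39.26| = 13.44 km/s.

Δv₁ = 13400 m/s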